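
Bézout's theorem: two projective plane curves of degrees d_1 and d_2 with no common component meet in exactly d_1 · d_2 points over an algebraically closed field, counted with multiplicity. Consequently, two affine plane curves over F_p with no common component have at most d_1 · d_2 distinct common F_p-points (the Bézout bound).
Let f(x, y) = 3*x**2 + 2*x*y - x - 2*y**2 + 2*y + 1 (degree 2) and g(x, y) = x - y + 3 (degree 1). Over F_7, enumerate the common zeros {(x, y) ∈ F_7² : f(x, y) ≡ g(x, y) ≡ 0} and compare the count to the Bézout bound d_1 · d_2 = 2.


Common zeros: ∅; count = 0; Bézout bound = 2.

deg(f) = 2, deg(g) = 1, so Bézout bound = 2.
Scan x ∈ F_7. For each x, list the y ∈ F_7 with f(x, y) ≡ 0 and those with g(x, y) ≡ 0 (mod 7); the common zeros in that column are the intersection.
  x = 0: f ≡ 0 at y ∈ ∅; g ≡ 0 at y ∈ {3}; common: ∅.
  x = 1: f ≡ 0 at y ∈ ∅; g ≡ 0 at y ∈ {4}; common: ∅.
  x = 2: f ≡ 0 at y ∈ ∅; g ≡ 0 at y ∈ {5}; common: ∅.
  x = 3: f ≡ 0 at y ∈ ∅; g ≡ 0 at y ∈ {6}; common: ∅.
  x = 4: f ≡ 0 at y ∈ ∅; g ≡ 0 at y ∈ {0}; common: ∅.
  x = 5: f ≡ 0 at y ∈ ∅; g ≡ 0 at y ∈ {1}; common: ∅.
  x = 6: f ≡ 0 at y ∈ ∅; g ≡ 0 at y ∈ {2}; common: ∅.
Collecting: common zeros = ∅, so the count is 0.
Comparison with the Bézout bound: 0 ≤ 2 = deg(f)·deg(g), as expected for curves with no common component (the affine F_7-count falls short of the bound because intersections may lie at infinity, over extension fields, or carry multiplicity).


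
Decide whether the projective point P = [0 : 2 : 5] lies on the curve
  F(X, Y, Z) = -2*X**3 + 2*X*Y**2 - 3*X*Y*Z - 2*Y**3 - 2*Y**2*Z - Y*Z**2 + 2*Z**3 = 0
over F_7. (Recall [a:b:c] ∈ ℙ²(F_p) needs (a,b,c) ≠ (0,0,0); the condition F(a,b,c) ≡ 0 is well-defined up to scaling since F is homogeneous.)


F(0,2,5) ≡ 4 (mod 7); P is NOT on the curve.

Evaluate F(0, 2, 5) term-by-term (mod 7).
  -2*X**3 ↦ -2·0·1·1 = 0
  2*X*Y**2 ↦ 2·0·4·1 = 0
  -3*X*Y*Z ↦ -3·0·2·5 = 0
  -2*Y**3 ↦ -2·1·8·1 = -16
  -2*Y**2*Z ↦ -2·1·4·5 = -40
  -Y*Z**2 ↦ -1·1·2·25 = -50
  2*Z**3 ↦ 2·1·1·125 = 250
Sum: F(0, 2, 5) = (0) + (0) + (0) + (-16) + (-40) + (-50) + (250) = 144.
Reducing mod 7: 144 ≡ 4 (mod 7).
Since F(a, b, c) ≡ 4 ≠ 0 (mod 7), P does NOT lie on the curve.


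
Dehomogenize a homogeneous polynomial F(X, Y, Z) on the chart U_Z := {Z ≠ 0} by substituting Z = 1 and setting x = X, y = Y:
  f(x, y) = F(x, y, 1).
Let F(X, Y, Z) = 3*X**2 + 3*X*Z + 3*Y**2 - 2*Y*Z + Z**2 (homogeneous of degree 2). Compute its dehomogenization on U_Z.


f(x, y) = 3*x**2 + 3*x + 3*y**2 - 2*y + 1

On U_Z we set Z = 1. Each monomial c·X^i·Y^j·Z^k in F becomes c·x^i·y^j·1^k = c·x^i·y^j.
Substituting Z = 1: F(X, Y, 1) = 3*x**2 + 3*x + 3*y**2 - 2*y + 1.
Note: deg(f) ≤ deg(F) = 2; strict inequality happens when F is divisible by Z (lost terms).


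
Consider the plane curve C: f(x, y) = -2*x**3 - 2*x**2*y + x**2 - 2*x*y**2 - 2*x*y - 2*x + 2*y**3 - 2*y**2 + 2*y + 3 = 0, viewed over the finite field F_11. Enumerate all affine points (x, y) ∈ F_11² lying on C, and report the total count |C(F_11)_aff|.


Affine F_11-points: {(0, 7), (1, 0), (2, 6), (2, 9), (2, 10), (3, 3), (4, 7), (5, 4), (5, 5), (5, 8), (6, 7), (7, 6), (8, 3)}; count = 13.

For each of the 121 pairs (x, y) ∈ F_11², evaluate f(x, y) mod 11. Record the zeros.
  x = 0: [0↦3, 1↦5, 2↦4, 3↦1, 4↦8, 5↦4, 6↦1, 7↦0, 8↦2, 9↦8, 10↦8]  zeros at y ∈ {7}
  x = 1: [0↦0, 1↦7, 2↦7, 3↦1, 4↦1, 5↦8, 6↦1, 7↦3, 8↦4, 9↦5, 10↦7]  zeros at y ∈ {0}
  x = 2: [0↦9, 1↦6, 2↦3, 3↦1, 4↦1, 5↦4, 6↦0, 7↦1, 8↦8, 9↦0, 10↦0]  zeros at y ∈ {6, 9, 10}
  x = 3: [0↦7, 1↦1, 2↦2, 3↦0, 4↦7, 5↦2, 6↦8, 7↦4, 8↦2, 9↦3, 10↦8]  zeros at y ∈ {3}
  x = 4: [0↦4, 1↦2, 2↦3, 3↦8, 4↦7, 5↦1, 6↦2, 7↦0, 8↦7, 9↦2, 10↦8]  zeros at y ∈ {7}
  x = 5: [0↦10, 1↦8, 2↦5, 3↦2, 4↦0, 5↦0, 6↦3, 7↦10, 8↦0, 9↦7, 10↦10]  zeros at y ∈ {4, 5, 8}
  x = 6: [0↦2, 1↦7, 2↦7, 3↦3, 4↦7, 5↦9, 6↦10, 7↦0, 8↦2, 9↦6, 10↦2]  zeros at y ∈ {7}
  x = 7: [0↦1, 1↦9, 2↦8, 3↦10, 4↦5, 5↦5, 6↦0, 7↦2, 8↦1, 9↦9, 10↦5]  zeros at y ∈ {6}
  x = 8: [0↦6, 1↦2, 2↦7, 3↦0, 4↦4, 5↦9, 6↦5, 7↦4, 8↦7, 9↦4, 10↦7]  zeros at y ∈ {3}
  x = 9: [0↦5, 1↦7, 2↦3, 3↦5, 4↦3, 5↦9, 6↦2, 7↦5, 8↦8, 9↦1, 10↦7]  zeros at y ∈ ∅
  x = 10: [0↦8, 1↦1, 2↦6, 3↦2, 4↦1, 5↦4, 6↦1, 7↦4, 8↦3, 9↦10, 10↦4]  zeros at y ∈ ∅
Collecting zeros: affine points = {(0, 7), (1, 0), (2, 6), (2, 9), (2, 10), (3, 3), (4, 7), (5, 4), (5, 5), (5, 8), (6, 7), (7, 6), (8, 3)}.
Total count |C(F_11)_aff| = 13.


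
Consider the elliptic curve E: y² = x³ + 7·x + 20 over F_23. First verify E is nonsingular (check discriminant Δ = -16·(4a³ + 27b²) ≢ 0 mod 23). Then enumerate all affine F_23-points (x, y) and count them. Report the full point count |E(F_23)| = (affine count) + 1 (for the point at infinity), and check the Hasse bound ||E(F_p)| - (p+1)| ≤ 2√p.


Affine points = {(6, 5), (6, 18), (8, 6), (8, 17), (10, 3), (10, 20), (11, 5), (11, 18), (13, 10), (13, 13), (15, 2), (15, 21), (20, 8), (20, 15), (22, 9), (22, 14)}; affine count = 16; |E(F_23)| = 17.

Discriminant check: Δ ∝ 4a³ + 27b² = 4·7³ + 27·20² = 4·343 + 27·400 ≡ 5 (mod 23). Nonzero ⇒ E is nonsingular.
For each x ∈ F_23, compute rhs = x³ + 7·x + 20 mod 23, then count y ∈ F_23 with y² ≡ rhs.
  x = 0: rhs = 20, matching y values: none (0 points).
  x = 1: rhs = 5, matching y values: none (0 points).
  x = 2: rhs = 19, matching y values: none (0 points).
  x = 3: rhs = 22, matching y values: none (0 points).
  x = 4: rhs = 20, matching y values: none (0 points).
  x = 5: rhs = 19, matching y values: none (0 points).
  x = 6: rhs = 2, matching y values: 5, 18 (2 points).
  x = 7: rhs = 21, matching y values: none (0 points).
  x = 8: rhs = 13, matching y values: 6, 17 (2 points).
  x = 9: rhs = 7, matching y values: none (0 points).
  x = 10: rhs = 9, matching y values: 3, 20 (2 points).
  x = 11: rhs = 2, matching y values: 5, 18 (2 points).
  x = 12: rhs = 15, matching y values: none (0 points).
  x = 13: rhs = 8, matching y values: 10, 13 (2 points).
  x = 14: rhs = 10, matching y values: none (0 points).
  x = 15: rhs = 4, matching y values: 2, 21 (2 points).
  x = 16: rhs = 19, matching y values: none (0 points).
  x = 17: rhs = 15, matching y values: none (0 points).
  x = 18: rhs = 21, matching y values: none (0 points).
  x = 19: rhs = 20, matching y values: none (0 points).
  x = 20: rhs = 18, matching y values: 8, 15 (2 points).
  x = 21: rhs = 21, matching y values: none (0 points).
  x = 22: rhs = 12, matching y values: 9, 14 (2 points).
Total affine count: 16.
Full point count |E(F_23)| = 16 + 1 = 17.
Hasse bound: |17 − (23+1)| = |-7| = 7 ≤ 2√23 ≈ 9.5917 ✓.


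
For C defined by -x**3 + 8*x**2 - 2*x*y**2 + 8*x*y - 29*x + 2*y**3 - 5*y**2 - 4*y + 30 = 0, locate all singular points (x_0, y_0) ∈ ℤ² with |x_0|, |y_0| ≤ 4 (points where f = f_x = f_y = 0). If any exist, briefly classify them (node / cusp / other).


Singular points: {(3, 2)}; classification: node.

Compute partial derivatives:
  f_x = -3*x**2 + 16*x - 2*y**2 + 8*y - 29.
  f_y = -4*x*y + 8*x + 6*y**2 - 10*y - 4.
Scan x_0 ∈ {−4, ..., 4}. For each x_0, f_y(x_0, y) is a polynomial in y; find its integer roots y ∈ {−4, ..., 4}, then test f_x and f at those candidates.
  x = -4: f_y(-4, y) = 6*y**2 + 6*y - 36; vanishes at y ∈ {-3, 2}. (-4, -3): f_x = -183 ≠ 0; (-4, 2): f_x = -133 ≠ 0.
  x = -3: f_y(-3, y) = 6*y**2 + 2*y - 28; vanishes at y ∈ {2}. (-3, 2): f_x = -96 ≠ 0.
  x = -2: f_y(-2, y) = 6*y**2 - 2*y - 20; vanishes at y ∈ {2}. (-2, 2): f_x = -65 ≠ 0.
  x = -1: f_y(-1, y) = 6*y**2 - 6*y - 12; vanishes at y ∈ {-1, 2}. (-1, -1): f_x = -58 ≠ 0; (-1, 2): f_x = -40 ≠ 0.
  x = 0: f_y(0, y) = 6*y**2 - 10*y - 4; vanishes at y ∈ {2}. (0, 2): f_x = -21 ≠ 0.
  x = 1: f_y(1, y) = 6*y**2 - 14*y + 4; vanishes at y ∈ {2}. (1, 2): f_x = -8 ≠ 0.
  x = 2: f_y(2, y) = 6*y**2 - 18*y + 12; vanishes at y ∈ {1, 2}. (2, 1): f_x = -3 ≠ 0; (2, 2): f_x = -1 ≠ 0.
  x = 3: f_y(3, y) = 6*y**2 - 22*y + 20; vanishes at y ∈ {2}. (3, 2): f_x = 0, f = 0 — SINGULAR.
  x = 4: f_y(4, y) = 6*y**2 - 26*y + 28; vanishes at y ∈ {2}. (4, 2): f_x = -5 ≠ 0.
Only singular point on the grid: (3, 2).
Classify: substitute x = 3 + u, y = 2 + v and expand: f = -u**3 - u**2 - 2*u*v**2 + 2*v**3 + v**2.
No constant or linear terms (consistent with a singular point). Quadratic part: -u**2 + v**2. Cubic part: -u**3 - 2*u*v**2 + 2*v**3.
The quadratic part v**2 - u**2 = (v − u)(v + u) splits into two distinct linear factors, so there are two distinct tangent lines y − 2 = ±(x − 3) — this is a node (ordinary double point).
Classification: node.


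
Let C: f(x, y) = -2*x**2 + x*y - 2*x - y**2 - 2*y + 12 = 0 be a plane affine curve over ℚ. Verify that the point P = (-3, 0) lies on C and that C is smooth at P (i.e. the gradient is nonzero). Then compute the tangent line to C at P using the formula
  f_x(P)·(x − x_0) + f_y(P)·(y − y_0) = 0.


Tangent line at P: 10*x - 5*y + 30 = 0.

Step 1: f(-3, 0) = 0, so P lies on C.
Step 2: partial derivatives
  f_x(x, y) = -4*x + y - 2, f_y(x, y) = x - 2*y - 2.
  f_x(P) = 10, f_y(P) = -5 (gradient nonzero, so P is smooth).
Step 3: tangent line at P: 10·(x − -3) + -5·(y − 0) = 0.
Expanding: 10*x - 5*y + 30 = 0.


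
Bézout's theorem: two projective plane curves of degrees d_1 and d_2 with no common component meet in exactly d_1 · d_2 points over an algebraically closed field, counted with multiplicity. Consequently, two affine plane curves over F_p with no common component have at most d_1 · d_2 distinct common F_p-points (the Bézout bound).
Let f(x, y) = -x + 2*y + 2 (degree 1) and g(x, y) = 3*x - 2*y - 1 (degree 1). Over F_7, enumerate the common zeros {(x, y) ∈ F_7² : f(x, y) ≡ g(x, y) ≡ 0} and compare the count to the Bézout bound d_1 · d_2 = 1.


Common zeros: {(3, 4)}; count = 1; Bézout bound = 1.

deg(f) = 1, deg(g) = 1, so Bézout bound = 1.
Scan x ∈ F_7. For each x, list the y ∈ F_7 with f(x, y) ≡ 0 and those with g(x, y) ≡ 0 (mod 7); the common zeros in that column are the intersection.
  x = 0: f ≡ 0 at y ∈ {6}; g ≡ 0 at y ∈ {3}; common: ∅.
  x = 1: f ≡ 0 at y ∈ {3}; g ≡ 0 at y ∈ {1}; common: ∅.
  x = 2: f ≡ 0 at y ∈ {0}; g ≡ 0 at y ∈ {6}; common: ∅.
  x = 3: f ≡ 0 at y ∈ {4}; g ≡ 0 at y ∈ {4}; common: {4}.
  x = 4: f ≡ 0 at y ∈ {1}; g ≡ 0 at y ∈ {2}; common: ∅.
  x = 5: f ≡ 0 at y ∈ {5}; g ≡ 0 at y ∈ {0}; common: ∅.
  x = 6: f ≡ 0 at y ∈ {2}; g ≡ 0 at y ∈ {5}; common: ∅.
Collecting: common zeros = {(3, 4)}, so the count is 1.
Comparison with the Bézout bound: 1 ≤ 1 = deg(f)·deg(g), as expected for curves with no common component (the bound is attained).


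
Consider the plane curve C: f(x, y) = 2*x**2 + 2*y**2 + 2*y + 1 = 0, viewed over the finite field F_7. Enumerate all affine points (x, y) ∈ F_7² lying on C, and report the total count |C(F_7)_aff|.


Affine F_7-points: {(1, 1), (1, 5), (2, 2), (2, 4), (5, 2), (5, 4), (6, 1), (6, 5)}; count = 8.

For each of the 49 pairs (x, y) ∈ F_7², evaluate f(x, y) mod 7. Record the zeros.
  x = 0: [0↦1, 1↦5, 2↦6, 3↦4, 4↦6, 5↦5, 6↦1]  zeros at y ∈ ∅
  x = 1: [0↦3, 1↦0, 2↦1, 3↦6, 4↦1, 5↦0, 6↦3]  zeros at y ∈ {1, 5}
  x = 2: [0↦2, 1↦6, 2↦0, 3↦5, 4↦0, 5↦6, 6↦2]  zeros at y ∈ {2, 4}
  x = 3: [0↦5, 1↦2, 2↦3, 3↦1, 4↦3, 5↦2, 6↦5]  zeros at y ∈ ∅
  x = 4: [0↦5, 1↦2, 2↦3, 3↦1, 4↦3, 5↦2, 6↦5]  zeros at y ∈ ∅
  x = 5: [0↦2, 1↦6, 2↦0, 3↦5, 4↦0, 5↦6, 6↦2]  zeros at y ∈ {2, 4}
  x = 6: [0↦3, 1↦0, 2↦1, 3↦6, 4↦1, 5↦0, 6↦3]  zeros at y ∈ {1, 5}
Collecting zeros: affine points = {(1, 1), (1, 5), (2, 2), (2, 4), (5, 2), (5, 4), (6, 1), (6, 5)}.
Total count |C(F_7)_aff| = 8.


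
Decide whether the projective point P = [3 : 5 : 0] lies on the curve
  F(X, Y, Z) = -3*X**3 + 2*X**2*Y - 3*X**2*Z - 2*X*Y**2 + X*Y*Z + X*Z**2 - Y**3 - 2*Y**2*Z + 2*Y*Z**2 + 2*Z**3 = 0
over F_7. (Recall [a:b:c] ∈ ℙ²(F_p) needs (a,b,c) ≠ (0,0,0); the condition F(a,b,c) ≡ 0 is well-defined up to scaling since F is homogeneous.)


F(3,5,0) ≡ 0 (mod 7); P is on the curve.

Evaluate F(3, 5, 0) term-by-term (mod 7).
  -3*X**3 ↦ -3·27·1·1 = -81
  2*X**2*Y ↦ 2·9·5·1 = 90
  -3*X**2*Z ↦ -3·9·1·0 = 0
  -2*X*Y**2 ↦ -2·3·25·1 = -150
  X*Y*Z ↦ 1·3·5·0 = 0
  X*Z**2 ↦ 1·3·1·0 = 0
  -Y**3 ↦ -1·1·125·1 = -125
  -2*Y**2*Z ↦ -2·1·25·0 = 0
  2*Y*Z**2 ↦ 2·1·5·0 = 0
  2*Z**3 ↦ 2·1·1·0 = 0
Sum: F(3, 5, 0) = (-81) + (90) + (0) + (-150) + (0) + (0) + (-125) + (0) + (0) + (0) = -266.
Reducing mod 7: -266 ≡ 0 (mod 7).
Since F(a, b, c) ≡ 0 (mod 7), P lies on the curve.


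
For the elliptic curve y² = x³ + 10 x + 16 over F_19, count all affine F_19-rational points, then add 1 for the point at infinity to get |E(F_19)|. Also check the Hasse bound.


Affine points = {(0, 4), (0, 15), (2, 5), (2, 14), (3, 4), (3, 15), (4, 5), (4, 14), (5, 1), (5, 18), (6, 8), (6, 11), (7, 7), (7, 12), (8, 0), (13, 5), (13, 14), (15, 8), (15, 11), (16, 4), (16, 15), (17, 8), (17, 11), (18, 9), (18, 10)}; affine count = 25; |E(F_19)| = 26.

Discriminant check: Δ ∝ 4a³ + 27b² = 4·10³ + 27·16² = 4·1000 + 27·256 ≡ 6 (mod 19). Nonzero ⇒ E is nonsingular.
For each x ∈ F_19, compute rhs = x³ + 10·x + 16 mod 19, then count y ∈ F_19 with y² ≡ rhs.
  x = 0: rhs = 16, matching y values: 4, 15 (2 points).
  x = 1: rhs = 8, matching y values: none (0 points).
  x = 2: rhs = 6, matching y values: 5, 14 (2 points).
  x = 3: rhs = 16, matching y values: 4, 15 (2 points).
  x = 4: rhs = 6, matching y values: 5, 14 (2 points).
  x = 5: rhs = 1, matching y values: 1, 18 (2 points).
  x = 6: rhs = 7, matching y values: 8, 11 (2 points).
  x = 7: rhs = 11, matching y values: 7, 12 (2 points).
  x = 8: rhs = 0, matching y values: 0 (1 points).
  x = 9: rhs = 18, matching y values: none (0 points).
  x = 10: rhs = 14, matching y values: none (0 points).
  x = 11: rhs = 13, matching y values: none (0 points).
  x = 12: rhs = 2, matching y values: none (0 points).
  x = 13: rhs = 6, matching y values: 5, 14 (2 points).
  x = 14: rhs = 12, matching y values: none (0 points).
  x = 15: rhs = 7, matching y values: 8, 11 (2 points).
  x = 16: rhs = 16, matching y values: 4, 15 (2 points).
  x = 17: rhs = 7, matching y values: 8, 11 (2 points).
  x = 18: rhs = 5, matching y values: 9, 10 (2 points).
Total affine count: 25.
Full point count |E(F_19)| = 25 + 1 = 26.
Hasse bound: |26 − (19+1)| = |6| = 6 ≤ 2√19 ≈ 8.7178 ✓.


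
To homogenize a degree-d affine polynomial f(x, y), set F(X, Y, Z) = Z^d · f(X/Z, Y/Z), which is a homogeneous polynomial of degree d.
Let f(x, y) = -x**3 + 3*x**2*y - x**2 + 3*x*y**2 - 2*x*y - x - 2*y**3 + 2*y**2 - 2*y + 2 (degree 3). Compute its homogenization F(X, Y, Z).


F(X, Y, Z) = -X**3 + 3*X**2*Y - X**2*Z + 3*X*Y**2 - 2*X*Y*Z - X*Z**2 - 2*Y**3 + 2*Y**2*Z - 2*Y*Z**2 + 2*Z**3

deg(f) = 3.
Substitute x = X/Z, y = Y/Z into f, then multiply by Z^3.
  monomial -1·x^3·y^0 ↦ -1·X^3·Y^0·Z^0.
  monomial 3·x^2·y^1 ↦ 3·X^2·Y^1·Z^0.
  monomial -1·x^2·y^0 ↦ -1·X^2·Y^0·Z^1.
  monomial 3·x^1·y^2 ↦ 3·X^1·Y^2·Z^0.
  monomial -2·x^1·y^1 ↦ -2·X^1·Y^1·Z^1.
  monomial -1·x^1·y^0 ↦ -1·X^1·Y^0·Z^2.
  monomial -2·x^0·y^3 ↦ -2·X^0·Y^3·Z^0.
  monomial 2·x^0·y^2 ↦ 2·X^0·Y^2·Z^1.
  monomial -2·x^0·y^1 ↦ -2·X^0·Y^1·Z^2.
  monomial 2·x^0·y^0 ↦ 2·X^0·Y^0·Z^3.
Collecting: F(X, Y, Z) = -X**3 + 3*X**2*Y - X**2*Z + 3*X*Y**2 - 2*X*Y*Z - X*Z**2 - 2*Y**3 + 2*Y**2*Z - 2*Y*Z**2 + 2*Z**3.


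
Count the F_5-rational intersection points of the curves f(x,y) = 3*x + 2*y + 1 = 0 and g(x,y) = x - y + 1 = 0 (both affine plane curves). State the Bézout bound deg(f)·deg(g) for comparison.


Common zeros: ∅; count = 0; Bézout bound = 1.

deg(f) = 1, deg(g) = 1, so Bézout bound = 1.
Scan x ∈ F_5. For each x, list the y ∈ F_5 with f(x, y) ≡ 0 and those with g(x, y) ≡ 0 (mod 5); the common zeros in that column are the intersection.
  x = 0: f ≡ 0 at y ∈ {2}; g ≡ 0 at y ∈ {1}; common: ∅.
  x = 1: f ≡ 0 at y ∈ {3}; g ≡ 0 at y ∈ {2}; common: ∅.
  x = 2: f ≡ 0 at y ∈ {4}; g ≡ 0 at y ∈ {3}; common: ∅.
  x = 3: f ≡ 0 at y ∈ {0}; g ≡ 0 at y ∈ {4}; common: ∅.
  x = 4: f ≡ 0 at y ∈ {1}; g ≡ 0 at y ∈ {0}; common: ∅.
Collecting: common zeros = ∅, so the count is 0.
Comparison with the Bézout bound: 0 ≤ 1 = deg(f)·deg(g), as expected for curves with no common component (the affine F_5-count falls short of the bound because intersections may lie at infinity, over extension fields, or carry multiplicity).


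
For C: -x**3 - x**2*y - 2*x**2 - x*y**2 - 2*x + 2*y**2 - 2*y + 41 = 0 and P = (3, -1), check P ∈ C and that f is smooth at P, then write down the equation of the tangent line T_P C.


Tangent line at P: -36*x - 9*y + 99 = 0.

Step 1: f(3, -1) = 0, so P lies on C.
Step 2: partial derivatives
  f_x(x, y) = -3*x**2 - 2*x*y - 4*x - y**2 - 2, f_y(x, y) = -x**2 - 2*x*y + 4*y - 2.
  f_x(P) = -36, f_y(P) = -9 (gradient nonzero, so P is smooth).
Step 3: tangent line at P: -36·(x − 3) + -9·(y − -1) = 0.
Expanding: -36*x - 9*y + 99 = 0.


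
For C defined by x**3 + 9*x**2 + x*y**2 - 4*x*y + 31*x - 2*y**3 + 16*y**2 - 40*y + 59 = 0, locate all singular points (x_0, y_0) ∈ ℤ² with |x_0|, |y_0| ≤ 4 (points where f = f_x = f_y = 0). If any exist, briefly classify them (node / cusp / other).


Singular points: {(-3, 2)}; classification: cusp.

Compute partial derivatives:
  f_x = 3*x**2 + 18*x + y**2 - 4*y + 31.
  f_y = 2*x*y - 4*x - 6*y**2 + 32*y - 40.
Scan x_0 ∈ {−4, ..., 4}. For each x_0, f_y(x_0, y) is a polynomial in y; find its integer roots y ∈ {−4, ..., 4}, then test f_x and f at those candidates.
  x = -4: f_y(-4, y) = -6*y**2 + 24*y - 24; vanishes at y ∈ {2}. (-4, 2): f_x = 3 ≠ 0.
  x = -3: f_y(-3, y) = -6*y**2 + 26*y - 28; vanishes at y ∈ {2}. (-3, 2): f_x = 0, f = 0 — SINGULAR.
  x = -2: f_y(-2, y) = -6*y**2 + 28*y - 32; vanishes at y ∈ {2}. (-2, 2): f_x = 3 ≠ 0.
  x = -1: f_y(-1, y) = -6*y**2 + 30*y - 36; vanishes at y ∈ {2, 3}. (-1, 2): f_x = 12 ≠ 0; (-1, 3): f_x = 13 ≠ 0.
  x = 0: f_y(0, y) = -6*y**2 + 32*y - 40; vanishes at y ∈ {2}. (0, 2): f_x = 27 ≠ 0.
  x = 1: f_y(1, y) = -6*y**2 + 34*y - 44; vanishes at y ∈ {2}. (1, 2): f_x = 48 ≠ 0.
  x = 2: f_y(2, y) = -6*y**2 + 36*y - 48; vanishes at y ∈ {2, 4}. (2, 2): f_x = 75 ≠ 0; (2, 4): f_x = 79 ≠ 0.
  x = 3: f_y(3, y) = -6*y**2 + 38*y - 52; vanishes at y ∈ {2}. (3, 2): f_x = 108 ≠ 0.
  x = 4: f_y(4, y) = -6*y**2 + 40*y - 56; vanishes at y ∈ {2}. (4, 2): f_x = 147 ≠ 0.
Only singular point on the grid: (-3, 2).
Classify: substitute x = -3 + u, y = 2 + v and expand: f = u**3 + u*v**2 - 2*v**3 + v**2.
No constant or linear terms (consistent with a singular point). Quadratic part: v**2. Cubic part: u**3 + u*v**2 - 2*v**3.
The quadratic part v**2 is a perfect square, so there is a single (double) tangent line v = 0, i.e. y = 2. Restricting the cubic part to that line (v = 0) leaves u**3 ≠ 0, so f is not divisible by v and the branch is v² ≈ -u**3 to lowest order — this is a cusp.
Classification: cusp.


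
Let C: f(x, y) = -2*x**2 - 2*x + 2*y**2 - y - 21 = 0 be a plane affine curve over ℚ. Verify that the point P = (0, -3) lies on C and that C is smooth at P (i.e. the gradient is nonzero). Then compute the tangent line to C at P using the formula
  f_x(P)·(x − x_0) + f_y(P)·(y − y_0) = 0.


Tangent line at P: -2*x - 13*y - 39 = 0.

Step 1: f(0, -3) = 0, so P lies on C.
Step 2: partial derivatives
  f_x(x, y) = -4*x - 2, f_y(x, y) = 4*y - 1.
  f_x(P) = -2, f_y(P) = -13 (gradient nonzero, so P is smooth).
Step 3: tangent line at P: -2·(x − 0) + -13·(y − -3) = 0.
Expanding: -2*x - 13*y - 39 = 0.


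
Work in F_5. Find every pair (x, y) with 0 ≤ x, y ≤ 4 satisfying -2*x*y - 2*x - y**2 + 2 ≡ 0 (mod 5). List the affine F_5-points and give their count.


Affine F_5-points: {(1, 0), (1, 3), (3, 2), (4, 1)}; count = 4.

For each of the 25 pairs (x, y) ∈ F_5², evaluate f(x, y) mod 5. Record the zeros.
  x = 0: [0↦2, 1↦1, 2↦3, 3↦3, 4↦1]  zeros at y ∈ ∅
  x = 1: [0↦0, 1↦2, 2↦2, 3↦0, 4↦1]  zeros at y ∈ {0, 3}
  x = 2: [0↦3, 1↦3, 2↦1, 3↦2, 4↦1]  zeros at y ∈ ∅
  x = 3: [0↦1, 1↦4, 2↦0, 3↦4, 4↦1]  zeros at y ∈ {2}
  x = 4: [0↦4, 1↦0, 2↦4, 3↦1, 4↦1]  zeros at y ∈ {1}
Collecting zeros: affine points = {(1, 0), (1, 3), (3, 2), (4, 1)}.
Total count |C(F_5)_aff| = 4.


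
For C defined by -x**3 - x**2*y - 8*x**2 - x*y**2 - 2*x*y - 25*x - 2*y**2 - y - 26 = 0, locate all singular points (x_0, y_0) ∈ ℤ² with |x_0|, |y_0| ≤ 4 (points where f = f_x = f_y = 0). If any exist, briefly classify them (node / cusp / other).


Singular points: {(-3, 2)}; classification: node.

Compute partial derivatives:
  f_x = -3*x**2 - 2*x*y - 16*x - y**2 - 2*y - 25.
  f_y = -x**2 - 2*x*y - 2*x - 4*y - 1.
Scan x_0 ∈ {−4, ..., 4}. For each x_0, f_y(x_0, y) is a polynomial in y; find its integer roots y ∈ {−4, ..., 4}, then test f_x and f at those candidates.
  x = -4: f_y(-4, y) = 4*y - 9; no integer root y with |y| ≤ 4.
  x = -3: f_y(-3, y) = 2*y - 4; vanishes at y ∈ {2}. (-3, 2): f_x = 0, f = 0 — SINGULAR.
  x = -2: f_y(-2, y) = -1; no integer root y with |y| ≤ 4.
  x = -1: f_y(-1, y) = -2*y; vanishes at y ∈ {0}. (-1, 0): f_x = -12 ≠ 0.
  x = 0: f_y(0, y) = -4*y - 1; no integer root y with |y| ≤ 4.
  x = 1: f_y(1, y) = -6*y - 4; no integer root y with |y| ≤ 4.
  x = 2: f_y(2, y) = -8*y - 9; no integer root y with |y| ≤ 4.
  x = 3: f_y(3, y) = -10*y - 16; no integer root y with |y| ≤ 4.
  x = 4: f_y(4, y) = -12*y - 25; no integer root y with |y| ≤ 4.
Only singular point on the grid: (-3, 2).
Classify: substitute x = -3 + u, y = 2 + v and expand: f = -u**3 - u**2*v - u**2 - u*v**2 + v**2.
No constant or linear terms (consistent with a singular point). Quadratic part: -u**2 + v**2. Cubic part: -u**3 - u**2*v - u*v**2.
The quadratic part v**2 - u**2 = (v − u)(v + u) splits into two distinct linear factors, so there are two distinct tangent lines y − 2 = ±(x − -3) — this is a node (ordinary double point).
Classification: node.


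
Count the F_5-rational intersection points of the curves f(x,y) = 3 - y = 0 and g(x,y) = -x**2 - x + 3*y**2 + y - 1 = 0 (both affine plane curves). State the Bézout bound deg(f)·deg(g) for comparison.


Common zeros: ∅; count = 0; Bézout bound = 2.

deg(f) = 1, deg(g) = 2, so Bézout bound = 2.
Scan x ∈ F_5. For each x, list the y ∈ F_5 with f(x, y) ≡ 0 and those with g(x, y) ≡ 0 (mod 5); the common zeros in that column are the intersection.
  x = 0: f ≡ 0 at y ∈ {3}; g ≡ 0 at y ∈ ∅; common: ∅.
  x = 1: f ≡ 0 at y ∈ {3}; g ≡ 0 at y ∈ ∅; common: ∅.
  x = 2: f ≡ 0 at y ∈ {3}; g ≡ 0 at y ∈ {4}; common: ∅.
  x = 3: f ≡ 0 at y ∈ {3}; g ≡ 0 at y ∈ ∅; common: ∅.
  x = 4: f ≡ 0 at y ∈ {3}; g ≡ 0 at y ∈ ∅; common: ∅.
Collecting: common zeros = ∅, so the count is 0.
Comparison with the Bézout bound: 0 ≤ 2 = deg(f)·deg(g), as expected for curves with no common component (the affine F_5-count falls short of the bound because intersections may lie at infinity, over extension fields, or carry multiplicity).


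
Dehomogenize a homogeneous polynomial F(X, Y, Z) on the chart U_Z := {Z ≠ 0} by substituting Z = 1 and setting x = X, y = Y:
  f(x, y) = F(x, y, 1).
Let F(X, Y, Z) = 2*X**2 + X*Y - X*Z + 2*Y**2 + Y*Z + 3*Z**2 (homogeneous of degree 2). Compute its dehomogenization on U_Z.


f(x, y) = 2*x**2 + x*y - x + 2*y**2 + y + 3

On U_Z we set Z = 1. Each monomial c·X^i·Y^j·Z^k in F becomes c·x^i·y^j·1^k = c·x^i·y^j.
Substituting Z = 1: F(X, Y, 1) = 2*x**2 + x*y - x + 2*y**2 + y + 3.
Note: deg(f) ≤ deg(F) = 2; strict inequality happens when F is divisible by Z (lost terms).


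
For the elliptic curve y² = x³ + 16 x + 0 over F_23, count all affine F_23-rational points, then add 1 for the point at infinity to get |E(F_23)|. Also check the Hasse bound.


Affine points = {(0, 0), (3, 11), (3, 12), (4, 6), (4, 17), (6, 6), (6, 17), (7, 8), (7, 15), (11, 9), (11, 14), (13, 6), (13, 17), (14, 1), (14, 22), (15, 2), (15, 21), (18, 5), (18, 18), (21, 11), (21, 12), (22, 11), (22, 12)}; affine count = 23; |E(F_23)| = 24.

Discriminant check: Δ ∝ 4a³ + 27b² = 4·16³ + 27·0² = 4·4096 + 27·0 ≡ 8 (mod 23). Nonzero ⇒ E is nonsingular.
For each x ∈ F_23, compute rhs = x³ + 16·x + 0 mod 23, then count y ∈ F_23 with y² ≡ rhs.
  x = 0: rhs = 0, matching y values: 0 (1 points).
  x = 1: rhs = 17, matching y values: none (0 points).
  x = 2: rhs = 17, matching y values: none (0 points).
  x = 3: rhs = 6, matching y values: 11, 12 (2 points).
  x = 4: rhs = 13, matching y values: 6, 17 (2 points).
  x = 5: rhs = 21, matching y values: none (0 points).
  x = 6: rhs = 13, matching y values: 6, 17 (2 points).
  x = 7: rhs = 18, matching y values: 8, 15 (2 points).
  x = 8: rhs = 19, matching y values: none (0 points).
  x = 9: rhs = 22, matching y values: none (0 points).
  x = 10: rhs = 10, matching y values: none (0 points).
  x = 11: rhs = 12, matching y values: 9, 14 (2 points).
  x = 12: rhs = 11, matching y values: none (0 points).
  x = 13: rhs = 13, matching y values: 6, 17 (2 points).
  x = 14: rhs = 1, matching y values: 1, 22 (2 points).
  x = 15: rhs = 4, matching y values: 2, 21 (2 points).
  x = 16: rhs = 5, matching y values: none (0 points).
  x = 17: rhs = 10, matching y values: none (0 points).
  x = 18: rhs = 2, matching y values: 5, 18 (2 points).
  x = 19: rhs = 10, matching y values: none (0 points).
  x = 20: rhs = 17, matching y values: none (0 points).
  x = 21: rhs = 6, matching y values: 11, 12 (2 points).
  x = 22: rhs = 6, matching y values: 11, 12 (2 points).
Total affine count: 23.
Full point count |E(F_23)| = 23 + 1 = 24.
Hasse bound: |24 − (23+1)| = |0| = 0 ≤ 2√23 ≈ 9.5917 ✓.


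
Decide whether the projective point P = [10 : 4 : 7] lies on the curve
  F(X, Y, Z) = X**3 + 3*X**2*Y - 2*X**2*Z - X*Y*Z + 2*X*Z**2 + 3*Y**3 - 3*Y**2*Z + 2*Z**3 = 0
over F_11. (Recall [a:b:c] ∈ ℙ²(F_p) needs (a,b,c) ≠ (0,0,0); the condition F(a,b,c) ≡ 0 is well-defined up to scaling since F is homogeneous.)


F(10,4,7) ≡ 7 (mod 11); P is NOT on the curve.

Evaluate F(10, 4, 7) term-by-term (mod 11).
  X**3 ↦ 1·1000·1·1 = 1000
  3*X**2*Y ↦ 3·100·4·1 = 1200
  -2*X**2*Z ↦ -2·100·1·7 = -1400
  -X*Y*Z ↦ -1·10·4·7 = -280
  2*X*Z**2 ↦ 2·10·1·49 = 980
  3*Y**3 ↦ 3·1·64·1 = 192
  -3*Y**2*Z ↦ -3·1·16·7 = -336
  2*Z**3 ↦ 2·1·1·343 = 686
Sum: F(10, 4, 7) = (1000) + (1200) + (-1400) + (-280) + (980) + (192) + (-336) + (686) = 2042.
Reducing mod 11: 2042 ≡ 7 (mod 11).
Since F(a, b, c) ≡ 7 ≠ 0 (mod 11), P does NOT lie on the curve.


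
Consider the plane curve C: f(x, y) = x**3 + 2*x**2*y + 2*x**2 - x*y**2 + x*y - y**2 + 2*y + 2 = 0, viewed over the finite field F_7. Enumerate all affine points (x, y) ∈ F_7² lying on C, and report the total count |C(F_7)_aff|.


Affine F_7-points: {(1, 2), (1, 4), (3, 2), (4, 0), (4, 2), (5, 3), (6, 6)}; count = 7.

For each of the 49 pairs (x, y) ∈ F_7², evaluate f(x, y) mod 7. Record the zeros.
  x = 0: [0↦2, 1↦3, 2↦2, 3↦6, 4↦1, 5↦1, 6↦6]  zeros at y ∈ ∅
  x = 1: [0↦5, 1↦1, 2↦0, 3↦2, 4↦0, 5↦1, 6↦5]  zeros at y ∈ {2, 4}
  x = 2: [0↦4, 1↦6, 2↦2, 3↦6, 4↦4, 5↦3, 6↦3]  zeros at y ∈ ∅
  x = 3: [0↦5, 1↦3, 2↦0, 3↦3, 4↦5, 5↦6, 6↦6]  zeros at y ∈ {2}
  x = 4: [0↦0, 1↦5, 2↦0, 3↦6, 4↦2, 5↦2, 6↦6]  zeros at y ∈ {0, 2}
  x = 5: [0↦2, 1↦4, 2↦1, 3↦0, 4↦1, 5↦4, 6↦2]  zeros at y ∈ {3}
  x = 6: [0↦3, 1↦6, 2↦2, 3↦5, 4↦1, 5↦4, 6↦0]  zeros at y ∈ {6}
Collecting zeros: affine points = {(1, 2), (1, 4), (3, 2), (4, 0), (4, 2), (5, 3), (6, 6)}.
Total count |C(F_7)_aff| = 7.


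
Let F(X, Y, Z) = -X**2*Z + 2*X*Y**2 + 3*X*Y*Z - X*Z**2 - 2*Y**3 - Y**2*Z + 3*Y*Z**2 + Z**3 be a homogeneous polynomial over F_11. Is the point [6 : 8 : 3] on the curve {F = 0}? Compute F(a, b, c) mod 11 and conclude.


F(6,8,3) ≡ 10 (mod 11); P is NOT on the curve.

Evaluate F(6, 8, 3) term-by-term (mod 11).
  -X**2*Z ↦ -1·36·1·3 = -108
  2*X*Y**2 ↦ 2·6·64·1 = 768
  3*X*Y*Z ↦ 3·6·8·3 = 432
  -X*Z**2 ↦ -1·6·1·9 = -54
  -2*Y**3 ↦ -2·1·512·1 = -1024
  -Y**2*Z ↦ -1·1·64·3 = -192
  3*Y*Z**2 ↦ 3·1·8·9 = 216
  Z**3 ↦ 1·1·1·27 = 27
Sum: F(6, 8, 3) = (-108) + (768) + (432) + (-54) + (-1024) + (-192) + (216) + (27) = 65.
Reducing mod 11: 65 ≡ 10 (mod 11).
Since F(a, b, c) ≡ 10 ≠ 0 (mod 11), P does NOT lie on the curve.


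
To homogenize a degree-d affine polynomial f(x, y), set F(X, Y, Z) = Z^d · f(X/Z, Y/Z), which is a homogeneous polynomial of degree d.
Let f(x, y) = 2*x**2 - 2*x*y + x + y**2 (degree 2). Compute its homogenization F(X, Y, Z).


F(X, Y, Z) = 2*X**2 - 2*X*Y + X*Z + Y**2

deg(f) = 2.
Substitute x = X/Z, y = Y/Z into f, then multiply by Z^2.
  monomial 2·x^2·y^0 ↦ 2·X^2·Y^0·Z^0.
  monomial -2·x^1·y^1 ↦ -2·X^1·Y^1·Z^0.
  monomial 1·x^1·y^0 ↦ 1·X^1·Y^0·Z^1.
  monomial 1·x^0·y^2 ↦ 1·X^0·Y^2·Z^0.
Collecting: F(X, Y, Z) = 2*X**2 - 2*X*Y + X*Z + Y**2.


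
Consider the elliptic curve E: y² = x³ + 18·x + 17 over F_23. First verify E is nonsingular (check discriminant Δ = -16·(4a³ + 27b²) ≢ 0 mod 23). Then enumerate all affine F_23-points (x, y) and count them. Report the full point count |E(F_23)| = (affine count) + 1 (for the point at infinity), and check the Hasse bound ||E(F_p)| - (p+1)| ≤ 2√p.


Affine points = {(1, 6), (1, 17), (3, 11), (3, 12), (5, 5), (5, 18), (7, 7), (7, 16), (8, 11), (8, 12), (10, 1), (10, 22), (12, 11), (12, 12), (14, 0), (16, 10), (16, 13), (18, 3), (18, 20)}; affine count = 19; |E(F_23)| = 20.

Discriminant check: Δ ∝ 4a³ + 27b² = 4·18³ + 27·17² = 4·5832 + 27·289 ≡ 12 (mod 23). Nonzero ⇒ E is nonsingular.
For each x ∈ F_23, compute rhs = x³ + 18·x + 17 mod 23, then count y ∈ F_23 with y² ≡ rhs.
  x = 0: rhs = 17, matching y values: none (0 points).
  x = 1: rhs = 13, matching y values: 6, 17 (2 points).
  x = 2: rhs = 15, matching y values: none (0 points).
  x = 3: rhs = 6, matching y values: 11, 12 (2 points).
  x = 4: rhs = 15, matching y values: none (0 points).
  x = 5: rhs = 2, matching y values: 5, 18 (2 points).
  x = 6: rhs = 19, matching y values: none (0 points).
  x = 7: rhs = 3, matching y values: 7, 16 (2 points).
  x = 8: rhs = 6, matching y values: 11, 12 (2 points).
  x = 9: rhs = 11, matching y values: none (0 points).
  x = 10: rhs = 1, matching y values: 1, 22 (2 points).
  x = 11: rhs = 5, matching y values: none (0 points).
  x = 12: rhs = 6, matching y values: 11, 12 (2 points).
  x = 13: rhs = 10, matching y values: none (0 points).
  x = 14: rhs = 0, matching y values: 0 (1 points).
  x = 15: rhs = 5, matching y values: none (0 points).
  x = 16: rhs = 8, matching y values: 10, 13 (2 points).
  x = 17: rhs = 15, matching y values: none (0 points).
  x = 18: rhs = 9, matching y values: 3, 20 (2 points).
  x = 19: rhs = 19, matching y values: none (0 points).
  x = 20: rhs = 5, matching y values: none (0 points).
  x = 21: rhs = 19, matching y values: none (0 points).
  x = 22: rhs = 21, matching y values: none (0 points).
Total affine count: 19.
Full point count |E(F_23)| = 19 + 1 = 20.
Hasse bound: |20 − (23+1)| = |-4| = 4 ≤ 2√23 ≈ 9.5917 ✓.


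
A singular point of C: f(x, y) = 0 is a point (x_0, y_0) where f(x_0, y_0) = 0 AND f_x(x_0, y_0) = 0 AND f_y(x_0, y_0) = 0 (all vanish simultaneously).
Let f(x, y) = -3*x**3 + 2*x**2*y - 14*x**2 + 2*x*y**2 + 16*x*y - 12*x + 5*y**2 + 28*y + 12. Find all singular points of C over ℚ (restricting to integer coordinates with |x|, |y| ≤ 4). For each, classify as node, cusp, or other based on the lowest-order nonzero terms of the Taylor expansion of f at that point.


Singular points: {(-2, -2)}; classification: cusp.

Compute partial derivatives:
  f_x = -9*x**2 + 4*x*y - 28*x + 2*y**2 + 16*y - 12.
  f_y = 2*x**2 + 4*x*y + 16*x + 10*y + 28.
Scan x_0 ∈ {−4, ..., 4}. For each x_0, f_y(x_0, y) is a polynomial in y; find its integer roots y ∈ {−4, ..., 4}, then test f_x and f at those candidates.
  x = -4: f_y(-4, y) = -6*y - 4; no integer root y with |y| ≤ 4.
  x = -3: f_y(-3, y) = -2*y - 2; vanishes at y ∈ {-1}. (-3, -1): f_x = -11 ≠ 0.
  x = -2: f_y(-2, y) = 2*y + 4; vanishes at y ∈ {-2}. (-2, -2): f_x = 0, f = 0 — SINGULAR.
  x = -1: f_y(-1, y) = 6*y + 14; no integer root y with |y| ≤ 4.
  x = 0: f_y(0, y) = 10*y + 28; no integer root y with |y| ≤ 4.
  x = 1: f_y(1, y) = 14*y + 46; no integer root y with |y| ≤ 4.
  x = 2: f_y(2, y) = 18*y + 68; no integer root y with |y| ≤ 4.
  x = 3: f_y(3, y) = 22*y + 94; no integer root y with |y| ≤ 4.
  x = 4: f_y(4, y) = 26*y + 124; no integer root y with |y| ≤ 4.
Only singular point on the grid: (-2, -2).
Classify: substitute x = -2 + u, y = -2 + v and expand: f = -3*u**3 + 2*u**2*v + 2*u*v**2 + v**2.
No constant or linear terms (consistent with a singular point). Quadratic part: v**2. Cubic part: -3*u**3 + 2*u**2*v + 2*u*v**2.
The quadratic part v**2 is a perfect square, so there is a single (double) tangent line v = 0, i.e. y = -2. Restricting the cubic part to that line (v = 0) leaves -3*u**3 ≠ 0, so f is not divisible by v and the branch is v² ≈ 3*u**3 to lowest order — this is a cusp.
Classification: cusp.


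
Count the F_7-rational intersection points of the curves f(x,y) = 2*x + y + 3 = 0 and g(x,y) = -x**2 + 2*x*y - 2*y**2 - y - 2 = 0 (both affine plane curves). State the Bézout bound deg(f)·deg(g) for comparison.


Common zeros: ∅; count = 0; Bézout bound = 2.

deg(f) = 1, deg(g) = 2, so Bézout bound = 2.
Scan x ∈ F_7. For each x, list the y ∈ F_7 with f(x, y) ≡ 0 and those with g(x, y) ≡ 0 (mod 7); the common zeros in that column are the intersection.
  x = 0: f ≡ 0 at y ∈ {4}; g ≡ 0 at y ∈ ∅; common: ∅.
  x = 1: f ≡ 0 at y ∈ {2}; g ≡ 0 at y ∈ ∅; common: ∅.
  x = 2: f ≡ 0 at y ∈ {0}; g ≡ 0 at y ∈ ∅; common: ∅.
  x = 3: f ≡ 0 at y ∈ {5}; g ≡ 0 at y ∈ {3}; common: ∅.
  x = 4: f ≡ 0 at y ∈ {3}; g ≡ 0 at y ∈ ∅; common: ∅.
  x = 5: f ≡ 0 at y ∈ {1}; g ≡ 0 at y ∈ ∅; common: ∅.
  x = 6: f ≡ 0 at y ∈ {6}; g ≡ 0 at y ∈ ∅; common: ∅.
Collecting: common zeros = ∅, so the count is 0.
Comparison with the Bézout bound: 0 ≤ 2 = deg(f)·deg(g), as expected for curves with no common component (the affine F_7-count falls short of the bound because intersections may lie at infinity, over extension fields, or carry multiplicity).


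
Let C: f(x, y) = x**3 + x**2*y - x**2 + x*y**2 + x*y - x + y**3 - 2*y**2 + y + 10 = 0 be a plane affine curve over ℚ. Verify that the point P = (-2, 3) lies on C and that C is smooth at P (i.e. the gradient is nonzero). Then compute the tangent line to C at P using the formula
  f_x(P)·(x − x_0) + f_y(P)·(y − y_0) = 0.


Tangent line at P: 15*x + 6*y + 12 = 0.

Step 1: f(-2, 3) = 0, so P lies on C.
Step 2: partial derivatives
  f_x(x, y) = 3*x**2 + 2*x*y - 2*x + y**2 + y - 1, f_y(x, y) = x**2 + 2*x*y + x + 3*y**2 - 4*y + 1.
  f_x(P) = 15, f_y(P) = 6 (gradient nonzero, so P is smooth).
Step 3: tangent line at P: 15·(x − -2) + 6·(y − 3) = 0.
Expanding: 15*x + 6*y + 12 = 0.


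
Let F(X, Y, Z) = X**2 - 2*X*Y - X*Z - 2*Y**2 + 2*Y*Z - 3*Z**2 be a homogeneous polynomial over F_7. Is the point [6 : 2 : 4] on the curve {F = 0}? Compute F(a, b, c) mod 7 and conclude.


F(6,2,4) ≡ 4 (mod 7); P is NOT on the curve.

Evaluate F(6, 2, 4) term-by-term (mod 7).
  X**2 ↦ 1·36·1·1 = 36
  -2*X*Y ↦ -2·6·2·1 = -24
  -X*Z ↦ -1·6·1·4 = -24
  -2*Y**2 ↦ -2·1·4·1 = -8
  2*Y*Z ↦ 2·1·2·4 = 16
  -3*Z**2 ↦ -3·1·1·16 = -48
Sum: F(6, 2, 4) = (36) + (-24) + (-24) + (-8) + (16) + (-48) = -52.
Reducing mod 7: -52 ≡ 4 (mod 7).
Since F(a, b, c) ≡ 4 ≠ 0 (mod 7), P does NOT lie on the curve.


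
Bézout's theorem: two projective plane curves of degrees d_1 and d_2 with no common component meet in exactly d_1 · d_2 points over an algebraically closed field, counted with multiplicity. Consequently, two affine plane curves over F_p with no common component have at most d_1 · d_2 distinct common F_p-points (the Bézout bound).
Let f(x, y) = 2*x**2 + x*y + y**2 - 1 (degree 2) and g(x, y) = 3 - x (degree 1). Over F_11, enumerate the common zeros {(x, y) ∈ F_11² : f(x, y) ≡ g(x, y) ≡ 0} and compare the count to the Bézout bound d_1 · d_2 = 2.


Common zeros: ∅; count = 0; Bézout bound = 2.

deg(f) = 2, deg(g) = 1, so Bézout bound = 2.
Scan x ∈ F_11. For each x, list the y ∈ F_11 with f(x, y) ≡ 0 and those with g(x, y) ≡ 0 (mod 11); the common zeros in that column are the intersection.
  x = 0: f ≡ 0 at y ∈ {1, 10}; g ≡ 0 at y ∈ ∅; common: ∅.
  x = 1: f ≡ 0 at y ∈ ∅; g ≡ 0 at y ∈ ∅; common: ∅.
  x = 2: f ≡ 0 at y ∈ {3, 6}; g ≡ 0 at y ∈ ∅; common: ∅.
  x = 3: f ≡ 0 at y ∈ ∅; g ≡ 0 at y ∈ {0, 1, 2, 3, 4, 5, 6, 7, 8, 9, 10}; common: ∅.
  x = 4: f ≡ 0 at y ∈ ∅; g ≡ 0 at y ∈ ∅; common: ∅.
  x = 5: f ≡ 0 at y ∈ {1, 5}; g ≡ 0 at y ∈ ∅; common: ∅.
  x = 6: f ≡ 0 at y ∈ {6, 10}; g ≡ 0 at y ∈ ∅; common: ∅.
  x = 7: f ≡ 0 at y ∈ ∅; g ≡ 0 at y ∈ ∅; common: ∅.
  x = 8: f ≡ 0 at y ∈ ∅; g ≡ 0 at y ∈ ∅; common: ∅.
  x = 9: f ≡ 0 at y ∈ {5, 8}; g ≡ 0 at y ∈ ∅; common: ∅.
  x = 10: f ≡ 0 at y ∈ ∅; g ≡ 0 at y ∈ ∅; common: ∅.
Collecting: common zeros = ∅, so the count is 0.
Comparison with the Bézout bound: 0 ≤ 2 = deg(f)·deg(g), as expected for curves with no common component (the affine F_11-count falls short of the bound because intersections may lie at infinity, over extension fields, or carry multiplicity).


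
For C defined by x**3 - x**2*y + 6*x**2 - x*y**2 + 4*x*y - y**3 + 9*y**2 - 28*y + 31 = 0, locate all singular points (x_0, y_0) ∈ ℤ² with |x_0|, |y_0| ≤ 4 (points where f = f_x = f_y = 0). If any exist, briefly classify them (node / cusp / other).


Singular points: {(-1, 3)}; classification: cusp.

Compute partial derivatives:
  f_x = 3*x**2 - 2*x*y + 12*x - y**2 + 4*y.
  f_y = -x**2 - 2*x*y + 4*x - 3*y**2 + 18*y - 28.
Scan x_0 ∈ {−4, ..., 4}. For each x_0, f_y(x_0, y) is a polynomial in y; find its integer roots y ∈ {−4, ..., 4}, then test f_x and f at those candidates.
  x = -4: f_y(-4, y) = -3*y**2 + 26*y - 60; no integer root y with |y| ≤ 4.
  x = -3: f_y(-3, y) = -3*y**2 + 24*y - 49; no integer root y with |y| ≤ 4.
  x = -2: f_y(-2, y) = -3*y**2 + 22*y - 40; vanishes at y ∈ {4}. (-2, 4): f_x = 4 ≠ 0.
  x = -1: f_y(-1, y) = -3*y**2 + 20*y - 33; vanishes at y ∈ {3}. (-1, 3): f_x = 0, f = 0 — SINGULAR.
  x = 0: f_y(0, y) = -3*y**2 + 18*y - 28; no integer root y with |y| ≤ 4.
  x = 1: f_y(1, y) = -3*y**2 + 16*y - 25; no integer root y with |y| ≤ 4.
  x = 2: f_y(2, y) = -3*y**2 + 14*y - 24; no integer root y with |y| ≤ 4.
  x = 3: f_y(3, y) = -3*y**2 + 12*y - 25; no integer root y with |y| ≤ 4.
  x = 4: f_y(4, y) = -3*y**2 + 10*y - 28; no integer root y with |y| ≤ 4.
Only singular point on the grid: (-1, 3).
Classify: substitute x = -1 + u, y = 3 + v and expand: f = u**3 - u**2*v - u*v**2 - v**3 + v**2.
No constant or linear terms (consistent with a singular point). Quadratic part: v**2. Cubic part: u**3 - u**2*v - u*v**2 - v**3.
The quadratic part v**2 is a perfect square, so there is a single (double) tangent line v = 0, i.e. y = 3. Restricting the cubic part to that line (v = 0) leaves u**3 ≠ 0, so f is not divisible by v and the branch is v² ≈ -u**3 to lowest order — this is a cusp.
Classification: cusp.


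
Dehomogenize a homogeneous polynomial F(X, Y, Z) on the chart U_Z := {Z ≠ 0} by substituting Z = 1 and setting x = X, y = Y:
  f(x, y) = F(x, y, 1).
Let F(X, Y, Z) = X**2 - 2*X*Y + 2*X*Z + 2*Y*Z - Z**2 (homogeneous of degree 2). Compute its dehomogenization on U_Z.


f(x, y) = x**2 - 2*x*y + 2*x + 2*y - 1

On U_Z we set Z = 1. Each monomial c·X^i·Y^j·Z^k in F becomes c·x^i·y^j·1^k = c·x^i·y^j.
Substituting Z = 1: F(X, Y, 1) = x**2 - 2*x*y + 2*x + 2*y - 1.
Note: deg(f) ≤ deg(F) = 2; strict inequality happens when F is divisible by Z (lost terms).
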